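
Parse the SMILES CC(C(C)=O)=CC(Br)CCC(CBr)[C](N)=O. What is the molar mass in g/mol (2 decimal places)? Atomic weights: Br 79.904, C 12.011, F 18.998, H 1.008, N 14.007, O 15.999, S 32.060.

355.07 g/mol

First, the molecular formula is C11H17Br2NO2 (counting implicit H from valence).
  Br: 2 × 79.904 = 159.808
  C: 11 × 12.011 = 132.121
  H: 17 × 1.008 = 17.136
  N: 1 × 14.007 = 14.007
  O: 2 × 15.999 = 31.998
Sum: 2×79.904 + 11×12.011 + 17×1.008 + 1×14.007 + 2×15.999 = 355.070 → 355.07 g/mol.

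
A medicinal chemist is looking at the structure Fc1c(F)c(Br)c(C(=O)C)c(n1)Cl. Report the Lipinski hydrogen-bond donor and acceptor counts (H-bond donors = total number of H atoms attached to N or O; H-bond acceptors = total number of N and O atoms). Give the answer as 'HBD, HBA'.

0, 2

Donors: find every N or O and count the H atoms it carries.
  atom 9 (O): bond orders sum to 2 → 0 H
  atom 12 (N): bond orders sum to 3 → 0 H
Lipinski HBD = 0.
Acceptors: N atoms = 1, O atoms = 1 → HBA = 2.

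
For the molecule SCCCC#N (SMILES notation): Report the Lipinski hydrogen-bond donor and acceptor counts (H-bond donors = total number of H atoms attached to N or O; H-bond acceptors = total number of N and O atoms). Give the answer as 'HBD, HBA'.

0, 1

Donors: find every N or O and count the H atoms it carries.
  atom 6 (N): bond orders sum to 3 → 0 H
Lipinski HBD = 0.
Acceptors: N atoms = 1, O atoms = 0 → HBA = 1.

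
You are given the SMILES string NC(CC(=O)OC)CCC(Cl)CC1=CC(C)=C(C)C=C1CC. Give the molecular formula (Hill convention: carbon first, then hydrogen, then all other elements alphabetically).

Walk through each heavy atom and fill implicit hydrogens from standard valence (C 4, N 3, O 2, S 2, halogen 1):
  atom 1: N, bond orders sum to 1 (valence 3) → 2 H
  atom 2: C, bond orders sum to 3 (valence 4) → 1 H
  atom 3: C, bond orders sum to 2 (valence 4) → 2 H
  atom 4: C, bond orders sum to 4 (valence 4) → 0 H
  atom 5: O, bond orders sum to 2 (valence 2) → 0 H
  atom 6: O, bond orders sum to 2 (valence 2) → 0 H
  atom 7: C, bond orders sum to 1 (valence 4) → 3 H
  atom 8: C, bond orders sum to 2 (valence 4) → 2 H
  atom 9: C, bond orders sum to 2 (valence 4) → 2 H
  atom 10: C, bond orders sum to 3 (valence 4) → 1 H
  atom 11: Cl (halogen, monovalent) → 0 H
  atom 12: C, bond orders sum to 2 (valence 4) → 2 H
  atom 13: C, bond orders sum to 4 (valence 4) → 0 H
  atom 14: C, bond orders sum to 3 (valence 4) → 1 H
  atom 15: C, bond orders sum to 4 (valence 4) → 0 H
  atom 16: C, bond orders sum to 1 (valence 4) → 3 H
  atom 17: C, bond orders sum to 4 (valence 4) → 0 H
  atom 18: C, bond orders sum to 1 (valence 4) → 3 H
  atom 19: C, bond orders sum to 3 (valence 4) → 1 H
  atom 20: C, bond orders sum to 4 (valence 4) → 0 H
  atom 21: C, bond orders sum to 2 (valence 4) → 2 H
  atom 22: C, bond orders sum to 1 (valence 4) → 3 H
Totals → C:18, H:28, Cl:1, N:1, O:2.
In Hill order: C18H28ClNO2.

C18H28ClNO2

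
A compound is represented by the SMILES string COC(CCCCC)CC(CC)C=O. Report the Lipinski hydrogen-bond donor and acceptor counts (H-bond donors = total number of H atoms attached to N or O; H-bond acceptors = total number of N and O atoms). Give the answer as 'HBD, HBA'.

Donors: find every N or O and count the H atoms it carries.
  atom 2 (O): bond orders sum to 2 → 0 H
  atom 14 (O): bond orders sum to 2 → 0 H
Lipinski HBD = 0.
Acceptors: N atoms = 0, O atoms = 2 → HBA = 2.

0, 2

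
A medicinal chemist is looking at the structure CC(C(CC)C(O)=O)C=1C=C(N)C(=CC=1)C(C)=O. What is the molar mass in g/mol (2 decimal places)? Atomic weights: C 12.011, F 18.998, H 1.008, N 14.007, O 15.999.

249.31 g/mol

First, the molecular formula is C14H19NO3 (counting implicit H from valence).
  C: 14 × 12.011 = 168.154
  H: 19 × 1.008 = 19.152
  N: 1 × 14.007 = 14.007
  O: 3 × 15.999 = 47.997
Sum: 14×12.011 + 19×1.008 + 1×14.007 + 3×15.999 = 249.310 → 249.31 g/mol.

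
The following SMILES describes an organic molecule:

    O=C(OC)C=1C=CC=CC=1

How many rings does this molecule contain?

1

In SMILES, each pair of matching ring-closure digits denotes one ring-closing bond; the number of such bonds equals the number of independent rings.
Ring-closure bonds here: 1.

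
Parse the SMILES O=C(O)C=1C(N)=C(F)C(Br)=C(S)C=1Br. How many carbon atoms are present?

7

Count every carbon token in the SMILES (each C, including those in ring-closure positions and inside branches).
Carbon count: 7.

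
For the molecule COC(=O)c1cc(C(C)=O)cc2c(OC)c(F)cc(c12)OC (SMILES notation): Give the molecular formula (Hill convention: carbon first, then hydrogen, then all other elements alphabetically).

C16H15FO5

Walk through each heavy atom and fill implicit hydrogens from standard valence (C 4, N 3, O 2, S 2, halogen 1); for lowercase aromatic atoms, an aromatic c carries 1 H when it has two neighbours and 0 H with three, and aromatic n carries 0 H:
  atom 1: C, bond orders sum to 1 (valence 4) → 3 H
  atom 2: O, bond orders sum to 2 (valence 2) → 0 H
  atom 3: C, bond orders sum to 4 (valence 4) → 0 H
  atom 4: O, bond orders sum to 2 (valence 2) → 0 H
  atom 5: aromatic c, 3 neighbours → 0 H
  atom 6: aromatic c, 2 neighbours → 1 H
  atom 7: aromatic c, 3 neighbours → 0 H
  atom 8: C, bond orders sum to 4 (valence 4) → 0 H
  atom 9: C, bond orders sum to 1 (valence 4) → 3 H
  atom 10: O, bond orders sum to 2 (valence 2) → 0 H
  atom 11: aromatic c, 2 neighbours → 1 H
  atom 12: aromatic c, 3 neighbours → 0 H
  atom 13: aromatic c, 3 neighbours → 0 H
  atom 14: O, bond orders sum to 2 (valence 2) → 0 H
  atom 15: C, bond orders sum to 1 (valence 4) → 3 H
  atom 16: aromatic c, 3 neighbours → 0 H
  atom 17: F (halogen, monovalent) → 0 H
  atom 18: aromatic c, 2 neighbours → 1 H
  atom 19: aromatic c, 3 neighbours → 0 H
  atom 20: aromatic c, 3 neighbours → 0 H
  atom 21: O, bond orders sum to 2 (valence 2) → 0 H
  atom 22: C, bond orders sum to 1 (valence 4) → 3 H
Totals → C:16, H:15, F:1, O:5.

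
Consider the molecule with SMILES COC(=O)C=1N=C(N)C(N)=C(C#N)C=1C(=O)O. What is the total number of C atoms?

9

Count every carbon token in the SMILES (each C, including those in ring-closure positions and inside branches).
Carbon count: 9.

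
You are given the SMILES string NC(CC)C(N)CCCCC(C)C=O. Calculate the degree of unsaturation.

1

Degree of unsaturation = (number of rings) + (number of π bonds).
Ring closures in the SMILES: 0.
π bonds: 1 double bond (each 1 DoU) → 1 DoU from unsaturation.
Total DoU = 0 + 1 = 1.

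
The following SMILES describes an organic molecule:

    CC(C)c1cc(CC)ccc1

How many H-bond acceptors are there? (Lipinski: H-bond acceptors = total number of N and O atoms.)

N atoms: 0; O atoms: 0.
Lipinski HBA = 0 + 0 = 0.

0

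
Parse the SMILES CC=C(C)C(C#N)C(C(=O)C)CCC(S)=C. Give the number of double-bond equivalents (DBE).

Degree of unsaturation = (number of rings) + (number of π bonds).
Ring closures in the SMILES: 0.
π bonds: 3 double bonds (each 1 DoU), 1 triple bond (each 2 DoU) → 5 DoU from unsaturation.
Total DoU = 0 + 5 = 5.

5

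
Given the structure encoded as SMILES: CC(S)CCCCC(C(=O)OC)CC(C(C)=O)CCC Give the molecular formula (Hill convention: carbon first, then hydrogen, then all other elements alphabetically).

Walk through each heavy atom and fill implicit hydrogens from standard valence (C 4, N 3, O 2, S 2, halogen 1):
  atom 1: C, bond orders sum to 1 (valence 4) → 3 H
  atom 2: C, bond orders sum to 3 (valence 4) → 1 H
  atom 3: S, bond orders sum to 1 (valence 2) → 1 H
  atom 4: C, bond orders sum to 2 (valence 4) → 2 H
  atom 5: C, bond orders sum to 2 (valence 4) → 2 H
  atom 6: C, bond orders sum to 2 (valence 4) → 2 H
  atom 7: C, bond orders sum to 2 (valence 4) → 2 H
  atom 8: C, bond orders sum to 3 (valence 4) → 1 H
  atom 9: C, bond orders sum to 4 (valence 4) → 0 H
  atom 10: O, bond orders sum to 2 (valence 2) → 0 H
  atom 11: O, bond orders sum to 2 (valence 2) → 0 H
  atom 12: C, bond orders sum to 1 (valence 4) → 3 H
  atom 13: C, bond orders sum to 2 (valence 4) → 2 H
  atom 14: C, bond orders sum to 3 (valence 4) → 1 H
  atom 15: C, bond orders sum to 4 (valence 4) → 0 H
  atom 16: C, bond orders sum to 1 (valence 4) → 3 H
  atom 17: O, bond orders sum to 2 (valence 2) → 0 H
  atom 18: C, bond orders sum to 2 (valence 4) → 2 H
  atom 19: C, bond orders sum to 2 (valence 4) → 2 H
  atom 20: C, bond orders sum to 1 (valence 4) → 3 H
Totals → C:16, H:30, O:3, S:1.
In Hill order: C16H30O3S.

C16H30O3S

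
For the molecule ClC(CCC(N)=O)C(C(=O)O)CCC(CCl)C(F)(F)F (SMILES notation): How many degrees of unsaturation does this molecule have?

Molecular formula: C11H16Cl2F3NO3.
DoU = (2C + 2 + N − H − X) / 2, where X is the halogen count and O/S are ignored.
    = (2·11 + 2 + 1 − 16 − 5) / 2 = 4 / 2 = 2.

2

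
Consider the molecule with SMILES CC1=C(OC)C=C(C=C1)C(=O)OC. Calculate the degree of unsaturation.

Degree of unsaturation = (number of rings) + (number of π bonds).
Ring closures in the SMILES: 1.
π bonds: 4 double bonds (each 1 DoU) → 4 DoU from unsaturation.
Total DoU = 1 + 4 = 5.

5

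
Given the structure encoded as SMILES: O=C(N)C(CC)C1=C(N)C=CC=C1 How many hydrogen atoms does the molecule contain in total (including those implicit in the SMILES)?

Walk through each heavy atom and fill implicit hydrogens from standard valence (C 4, N 3, O 2, S 2, halogen 1):
  atom 1: O, bond orders sum to 2 (valence 2) → 0 H
  atom 2: C, bond orders sum to 4 (valence 4) → 0 H
  atom 3: N, bond orders sum to 1 (valence 3) → 2 H
  atom 4: C, bond orders sum to 3 (valence 4) → 1 H
  atom 5: C, bond orders sum to 2 (valence 4) → 2 H
  atom 6: C, bond orders sum to 1 (valence 4) → 3 H
  atom 7: C, bond orders sum to 4 (valence 4) → 0 H
  atom 8: C, bond orders sum to 4 (valence 4) → 0 H
  atom 9: N, bond orders sum to 1 (valence 3) → 2 H
  atom 10: C, bond orders sum to 3 (valence 4) → 1 H
  atom 11: C, bond orders sum to 3 (valence 4) → 1 H
  atom 12: C, bond orders sum to 3 (valence 4) → 1 H
  atom 13: C, bond orders sum to 3 (valence 4) → 1 H
Total hydrogens: 14.

14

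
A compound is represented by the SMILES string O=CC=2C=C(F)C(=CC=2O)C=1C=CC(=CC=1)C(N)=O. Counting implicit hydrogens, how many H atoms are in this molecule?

Walk through each heavy atom and fill implicit hydrogens from standard valence (C 4, N 3, O 2, S 2, halogen 1):
  atom 1: O, bond orders sum to 2 (valence 2) → 0 H
  atom 2: C, bond orders sum to 3 (valence 4) → 1 H
  atom 3: C, bond orders sum to 4 (valence 4) → 0 H
  atom 4: C, bond orders sum to 3 (valence 4) → 1 H
  atom 5: C, bond orders sum to 4 (valence 4) → 0 H
  atom 6: F (halogen, monovalent) → 0 H
  atom 7: C, bond orders sum to 4 (valence 4) → 0 H
  atom 8: C, bond orders sum to 3 (valence 4) → 1 H
  atom 9: C, bond orders sum to 4 (valence 4) → 0 H
  atom 10: O, bond orders sum to 1 (valence 2) → 1 H
  atom 11: C, bond orders sum to 4 (valence 4) → 0 H
  atom 12: C, bond orders sum to 3 (valence 4) → 1 H
  atom 13: C, bond orders sum to 3 (valence 4) → 1 H
  atom 14: C, bond orders sum to 4 (valence 4) → 0 H
  atom 15: C, bond orders sum to 3 (valence 4) → 1 H
  atom 16: C, bond orders sum to 3 (valence 4) → 1 H
  atom 17: C, bond orders sum to 4 (valence 4) → 0 H
  atom 18: N, bond orders sum to 1 (valence 3) → 2 H
  atom 19: O, bond orders sum to 2 (valence 2) → 0 H
Total hydrogens: 10.

10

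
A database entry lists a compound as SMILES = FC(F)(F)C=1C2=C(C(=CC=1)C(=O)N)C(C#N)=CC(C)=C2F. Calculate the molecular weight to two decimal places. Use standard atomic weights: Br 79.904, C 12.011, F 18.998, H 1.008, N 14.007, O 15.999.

296.22 g/mol

First, the molecular formula is C14H8F4N2O (counting implicit H from valence).
  C: 14 × 12.011 = 168.154
  F: 4 × 18.998 = 75.992
  H: 8 × 1.008 = 8.064
  N: 2 × 14.007 = 28.014
  O: 1 × 15.999 = 15.999
Sum: 14×12.011 + 4×18.998 + 8×1.008 + 2×14.007 + 1×15.999 = 296.223 → 296.22 g/mol.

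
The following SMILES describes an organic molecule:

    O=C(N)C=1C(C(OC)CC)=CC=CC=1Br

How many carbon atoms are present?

11

Count every carbon token in the SMILES (each C, including those in ring-closure positions and inside branches).
Carbon count: 11.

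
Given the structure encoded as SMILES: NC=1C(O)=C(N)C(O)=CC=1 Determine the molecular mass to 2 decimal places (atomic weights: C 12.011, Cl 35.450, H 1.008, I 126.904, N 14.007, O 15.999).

140.14 g/mol

First, the molecular formula is C6H8N2O2 (counting implicit H from valence).
  C: 6 × 12.011 = 72.066
  H: 8 × 1.008 = 8.064
  N: 2 × 14.007 = 28.014
  O: 2 × 15.999 = 31.998
Sum: 6×12.011 + 8×1.008 + 2×14.007 + 2×15.999 = 140.142 → 140.14 g/mol.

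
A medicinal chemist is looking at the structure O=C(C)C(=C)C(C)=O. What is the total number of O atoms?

Scan the SMILES for O atoms (remember two-letter symbols like Cl and Br are single atoms).
Oxygen count: 2.

2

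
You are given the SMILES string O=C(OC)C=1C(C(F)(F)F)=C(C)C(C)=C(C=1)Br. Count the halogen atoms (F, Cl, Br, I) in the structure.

4

Halogen atoms appear at heavy-atom positions 8, 9, 10, 17 (1×Br, 3×F).
Other groups present: 1 ester.
Halogen count: 4.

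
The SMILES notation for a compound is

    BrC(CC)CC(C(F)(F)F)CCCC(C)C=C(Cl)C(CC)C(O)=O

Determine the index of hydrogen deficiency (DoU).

2

Molecular formula: C17H27BrClF3O2.
DoU = (2C + 2 + N − H − X) / 2, where X is the halogen count and O/S are ignored.
    = (2·17 + 2 + 0 − 27 − 5) / 2 = 4 / 2 = 2.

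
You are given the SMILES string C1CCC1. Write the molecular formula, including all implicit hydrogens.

Walk through each heavy atom and fill implicit hydrogens from standard valence (C 4, N 3, O 2, S 2, halogen 1):
  atom 1: C, bond orders sum to 2 (valence 4) → 2 H
  atom 2: C, bond orders sum to 2 (valence 4) → 2 H
  atom 3: C, bond orders sum to 2 (valence 4) → 2 H
  atom 4: C, bond orders sum to 2 (valence 4) → 2 H
Totals → C:4, H:8.
In Hill order: C4H8.

C4H8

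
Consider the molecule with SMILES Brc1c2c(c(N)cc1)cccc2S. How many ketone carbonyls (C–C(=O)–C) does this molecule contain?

0

Scan the SMILES for the ketone motif — none present.
Groups that are present: 1 primary amine, 1 thiol.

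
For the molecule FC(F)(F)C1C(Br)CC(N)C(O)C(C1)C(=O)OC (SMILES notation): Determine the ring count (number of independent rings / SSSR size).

In SMILES, each pair of matching ring-closure digits denotes one ring-closing bond; the number of such bonds equals the number of independent rings.
Ring-closure bonds here: 1.

1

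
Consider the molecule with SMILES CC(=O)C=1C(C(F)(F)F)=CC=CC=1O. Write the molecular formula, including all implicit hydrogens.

C9H7F3O2

Walk through each heavy atom and fill implicit hydrogens from standard valence (C 4, N 3, O 2, S 2, halogen 1):
  atom 1: C, bond orders sum to 1 (valence 4) → 3 H
  atom 2: C, bond orders sum to 4 (valence 4) → 0 H
  atom 3: O, bond orders sum to 2 (valence 2) → 0 H
  atom 4: C, bond orders sum to 4 (valence 4) → 0 H
  atom 5: C, bond orders sum to 4 (valence 4) → 0 H
  atom 6: C, bond orders sum to 4 (valence 4) → 0 H
  atom 7: F (halogen, monovalent) → 0 H
  atom 8: F (halogen, monovalent) → 0 H
  atom 9: F (halogen, monovalent) → 0 H
  atom 10: C, bond orders sum to 3 (valence 4) → 1 H
  atom 11: C, bond orders sum to 3 (valence 4) → 1 H
  atom 12: C, bond orders sum to 3 (valence 4) → 1 H
  atom 13: C, bond orders sum to 4 (valence 4) → 0 H
  atom 14: O, bond orders sum to 1 (valence 2) → 1 H
Totals → C:9, H:7, F:3, O:2.
In Hill order: C9H7F3O2.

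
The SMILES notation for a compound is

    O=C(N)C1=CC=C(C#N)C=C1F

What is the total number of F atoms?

Scan the SMILES for F atoms (remember two-letter symbols like Cl and Br are single atoms).
Fluorine count: 1.

1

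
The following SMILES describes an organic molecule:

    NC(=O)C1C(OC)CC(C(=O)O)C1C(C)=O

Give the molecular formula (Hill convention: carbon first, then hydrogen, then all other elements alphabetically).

C10H15NO5

Walk through each heavy atom and fill implicit hydrogens from standard valence (C 4, N 3, O 2, S 2, halogen 1):
  atom 1: N, bond orders sum to 1 (valence 3) → 2 H
  atom 2: C, bond orders sum to 4 (valence 4) → 0 H
  atom 3: O, bond orders sum to 2 (valence 2) → 0 H
  atom 4: C, bond orders sum to 3 (valence 4) → 1 H
  atom 5: C, bond orders sum to 3 (valence 4) → 1 H
  atom 6: O, bond orders sum to 2 (valence 2) → 0 H
  atom 7: C, bond orders sum to 1 (valence 4) → 3 H
  atom 8: C, bond orders sum to 2 (valence 4) → 2 H
  atom 9: C, bond orders sum to 3 (valence 4) → 1 H
  atom 10: C, bond orders sum to 4 (valence 4) → 0 H
  atom 11: O, bond orders sum to 2 (valence 2) → 0 H
  atom 12: O, bond orders sum to 1 (valence 2) → 1 H
  atom 13: C, bond orders sum to 3 (valence 4) → 1 H
  atom 14: C, bond orders sum to 4 (valence 4) → 0 H
  atom 15: C, bond orders sum to 1 (valence 4) → 3 H
  atom 16: O, bond orders sum to 2 (valence 2) → 0 H
Totals → C:10, H:15, N:1, O:5.
In Hill order: C10H15NO5.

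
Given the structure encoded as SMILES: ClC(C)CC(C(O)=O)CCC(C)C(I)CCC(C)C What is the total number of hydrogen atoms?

28

Walk through each heavy atom and fill implicit hydrogens from standard valence (C 4, N 3, O 2, S 2, halogen 1):
  atom 1: Cl (halogen, monovalent) → 0 H
  atom 2: C, bond orders sum to 3 (valence 4) → 1 H
  atom 3: C, bond orders sum to 1 (valence 4) → 3 H
  atom 4: C, bond orders sum to 2 (valence 4) → 2 H
  atom 5: C, bond orders sum to 3 (valence 4) → 1 H
  atom 6: C, bond orders sum to 4 (valence 4) → 0 H
  atom 7: O, bond orders sum to 1 (valence 2) → 1 H
  atom 8: O, bond orders sum to 2 (valence 2) → 0 H
  atom 9: C, bond orders sum to 2 (valence 4) → 2 H
  atom 10: C, bond orders sum to 2 (valence 4) → 2 H
  atom 11: C, bond orders sum to 3 (valence 4) → 1 H
  atom 12: C, bond orders sum to 1 (valence 4) → 3 H
  atom 13: C, bond orders sum to 3 (valence 4) → 1 H
  atom 14: I (halogen, monovalent) → 0 H
  atom 15: C, bond orders sum to 2 (valence 4) → 2 H
  atom 16: C, bond orders sum to 2 (valence 4) → 2 H
  atom 17: C, bond orders sum to 3 (valence 4) → 1 H
  atom 18: C, bond orders sum to 1 (valence 4) → 3 H
  atom 19: C, bond orders sum to 1 (valence 4) → 3 H
Total hydrogens: 28.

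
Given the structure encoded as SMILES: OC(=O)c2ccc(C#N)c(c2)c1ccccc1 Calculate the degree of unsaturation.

Molecular formula: C14H9NO2.
DoU = (2C + 2 + N − H − X) / 2, where X is the halogen count and O/S are ignored.
    = (2·14 + 2 + 1 − 9 − 0) / 2 = 22 / 2 = 11.

11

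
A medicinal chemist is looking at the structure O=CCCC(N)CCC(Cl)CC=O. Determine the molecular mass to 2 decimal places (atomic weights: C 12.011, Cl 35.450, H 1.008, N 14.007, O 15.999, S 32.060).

First, the molecular formula is C9H16ClNO2 (counting implicit H from valence).
  C: 9 × 12.011 = 108.099
  Cl: 1 × 35.450 = 35.450
  H: 16 × 1.008 = 16.128
  N: 1 × 14.007 = 14.007
  O: 2 × 15.999 = 31.998
Sum: 9×12.011 + 1×35.450 + 16×1.008 + 1×14.007 + 2×15.999 = 205.682 → 205.68 g/mol.

205.68 g/mol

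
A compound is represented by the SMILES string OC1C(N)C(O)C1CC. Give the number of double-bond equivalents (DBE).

1

Molecular formula: C6H13NO2.
DoU = (2C + 2 + N − H − X) / 2, where X is the halogen count and O/S are ignored.
    = (2·6 + 2 + 1 − 13 − 0) / 2 = 2 / 2 = 1.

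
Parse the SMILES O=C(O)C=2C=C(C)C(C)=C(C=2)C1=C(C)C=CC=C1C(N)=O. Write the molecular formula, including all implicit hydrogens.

C17H17NO3

Walk through each heavy atom and fill implicit hydrogens from standard valence (C 4, N 3, O 2, S 2, halogen 1):
  atom 1: O, bond orders sum to 2 (valence 2) → 0 H
  atom 2: C, bond orders sum to 4 (valence 4) → 0 H
  atom 3: O, bond orders sum to 1 (valence 2) → 1 H
  atom 4: C, bond orders sum to 4 (valence 4) → 0 H
  atom 5: C, bond orders sum to 3 (valence 4) → 1 H
  atom 6: C, bond orders sum to 4 (valence 4) → 0 H
  atom 7: C, bond orders sum to 1 (valence 4) → 3 H
  atom 8: C, bond orders sum to 4 (valence 4) → 0 H
  atom 9: C, bond orders sum to 1 (valence 4) → 3 H
  atom 10: C, bond orders sum to 4 (valence 4) → 0 H
  atom 11: C, bond orders sum to 3 (valence 4) → 1 H
  atom 12: C, bond orders sum to 4 (valence 4) → 0 H
  atom 13: C, bond orders sum to 4 (valence 4) → 0 H
  atom 14: C, bond orders sum to 1 (valence 4) → 3 H
  atom 15: C, bond orders sum to 3 (valence 4) → 1 H
  atom 16: C, bond orders sum to 3 (valence 4) → 1 H
  atom 17: C, bond orders sum to 3 (valence 4) → 1 H
  atom 18: C, bond orders sum to 4 (valence 4) → 0 H
  atom 19: C, bond orders sum to 4 (valence 4) → 0 H
  atom 20: N, bond orders sum to 1 (valence 3) → 2 H
  atom 21: O, bond orders sum to 2 (valence 2) → 0 H
Totals → C:17, H:17, N:1, O:3.
In Hill order: C17H17NO3.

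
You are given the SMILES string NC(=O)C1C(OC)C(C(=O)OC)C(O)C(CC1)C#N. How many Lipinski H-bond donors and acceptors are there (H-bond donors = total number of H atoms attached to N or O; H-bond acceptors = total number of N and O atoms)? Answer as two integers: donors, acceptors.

3, 7

Donors: find every N or O and count the H atoms it carries.
  atom 1 (N): bond orders sum to 1 → 2 H
  atom 3 (O): bond orders sum to 2 → 0 H
  atom 6 (O): bond orders sum to 2 → 0 H
  atom 10 (O): bond orders sum to 2 → 0 H
  atom 11 (O): bond orders sum to 2 → 0 H
  atom 14 (O): bond orders sum to 1 → 1 H
  atom 19 (N): bond orders sum to 3 → 0 H
Lipinski HBD = 3.
Acceptors: N atoms = 2, O atoms = 5 → HBA = 7.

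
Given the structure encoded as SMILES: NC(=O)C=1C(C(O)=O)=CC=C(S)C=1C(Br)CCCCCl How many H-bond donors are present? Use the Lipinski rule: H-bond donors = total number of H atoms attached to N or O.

Donors: find every N or O and count the H atoms it carries.
  atom 1 (N): bond orders sum to 1 → 2 H
  atom 3 (O): bond orders sum to 2 → 0 H
  atom 7 (O): bond orders sum to 1 → 1 H
  atom 8 (O): bond orders sum to 2 → 0 H
Lipinski HBD = 3.

3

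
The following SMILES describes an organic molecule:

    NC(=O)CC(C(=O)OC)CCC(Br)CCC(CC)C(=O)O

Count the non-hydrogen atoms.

Every atom symbol written in the SMILES (organic subset) is one heavy atom; implicit H are not written.
Heavy atoms by element → Br:1, C:14, N:1, O:5.
Total: 21.

21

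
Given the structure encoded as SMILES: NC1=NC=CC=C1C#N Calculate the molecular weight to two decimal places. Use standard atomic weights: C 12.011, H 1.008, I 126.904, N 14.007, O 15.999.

First, the molecular formula is C6H5N3 (counting implicit H from valence).
  C: 6 × 12.011 = 72.066
  H: 5 × 1.008 = 5.040
  N: 3 × 14.007 = 42.021
Sum: 6×12.011 + 5×1.008 + 3×14.007 = 119.127 → 119.13 g/mol.

119.13 g/mol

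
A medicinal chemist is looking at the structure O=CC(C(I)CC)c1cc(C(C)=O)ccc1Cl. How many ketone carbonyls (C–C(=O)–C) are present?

The ketone motif appears at heavy-atom position 11 in the SMILES.
Other groups present: 1 aldehyde.
Ketone count: 1.

1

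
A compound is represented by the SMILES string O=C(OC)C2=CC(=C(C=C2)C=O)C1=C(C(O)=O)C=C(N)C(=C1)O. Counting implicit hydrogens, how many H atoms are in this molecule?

Walk through each heavy atom and fill implicit hydrogens from standard valence (C 4, N 3, O 2, S 2, halogen 1):
  atom 1: O, bond orders sum to 2 (valence 2) → 0 H
  atom 2: C, bond orders sum to 4 (valence 4) → 0 H
  atom 3: O, bond orders sum to 2 (valence 2) → 0 H
  atom 4: C, bond orders sum to 1 (valence 4) → 3 H
  atom 5: C, bond orders sum to 4 (valence 4) → 0 H
  atom 6: C, bond orders sum to 3 (valence 4) → 1 H
  atom 7: C, bond orders sum to 4 (valence 4) → 0 H
  atom 8: C, bond orders sum to 4 (valence 4) → 0 H
  atom 9: C, bond orders sum to 3 (valence 4) → 1 H
  atom 10: C, bond orders sum to 3 (valence 4) → 1 H
  atom 11: C, bond orders sum to 3 (valence 4) → 1 H
  atom 12: O, bond orders sum to 2 (valence 2) → 0 H
  atom 13: C, bond orders sum to 4 (valence 4) → 0 H
  atom 14: C, bond orders sum to 4 (valence 4) → 0 H
  atom 15: C, bond orders sum to 4 (valence 4) → 0 H
  atom 16: O, bond orders sum to 1 (valence 2) → 1 H
  atom 17: O, bond orders sum to 2 (valence 2) → 0 H
  atom 18: C, bond orders sum to 3 (valence 4) → 1 H
  atom 19: C, bond orders sum to 4 (valence 4) → 0 H
  atom 20: N, bond orders sum to 1 (valence 3) → 2 H
  atom 21: C, bond orders sum to 4 (valence 4) → 0 H
  atom 22: C, bond orders sum to 3 (valence 4) → 1 H
  atom 23: O, bond orders sum to 1 (valence 2) → 1 H
Total hydrogens: 13.

13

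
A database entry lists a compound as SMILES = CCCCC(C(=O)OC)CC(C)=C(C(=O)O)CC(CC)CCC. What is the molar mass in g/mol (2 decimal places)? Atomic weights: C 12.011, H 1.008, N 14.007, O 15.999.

First, the molecular formula is C19H34O4 (counting implicit H from valence).
  C: 19 × 12.011 = 228.209
  H: 34 × 1.008 = 34.272
  O: 4 × 15.999 = 63.996
Sum: 19×12.011 + 34×1.008 + 4×15.999 = 326.477 → 326.48 g/mol.

326.48 g/mol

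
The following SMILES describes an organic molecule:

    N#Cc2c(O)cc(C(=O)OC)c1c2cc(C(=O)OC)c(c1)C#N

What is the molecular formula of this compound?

Walk through each heavy atom and fill implicit hydrogens from standard valence (C 4, N 3, O 2, S 2, halogen 1); for lowercase aromatic atoms, an aromatic c carries 1 H when it has two neighbours and 0 H with three, and aromatic n carries 0 H:
  atom 1: N, bond orders sum to 3 (valence 3) → 0 H
  atom 2: C, bond orders sum to 4 (valence 4) → 0 H
  atom 3: aromatic c, 3 neighbours → 0 H
  atom 4: aromatic c, 3 neighbours → 0 H
  atom 5: O, bond orders sum to 1 (valence 2) → 1 H
  atom 6: aromatic c, 2 neighbours → 1 H
  atom 7: aromatic c, 3 neighbours → 0 H
  atom 8: C, bond orders sum to 4 (valence 4) → 0 H
  atom 9: O, bond orders sum to 2 (valence 2) → 0 H
  atom 10: O, bond orders sum to 2 (valence 2) → 0 H
  atom 11: C, bond orders sum to 1 (valence 4) → 3 H
  atom 12: aromatic c, 3 neighbours → 0 H
  atom 13: aromatic c, 3 neighbours → 0 H
  atom 14: aromatic c, 2 neighbours → 1 H
  atom 15: aromatic c, 3 neighbours → 0 H
  atom 16: C, bond orders sum to 4 (valence 4) → 0 H
  atom 17: O, bond orders sum to 2 (valence 2) → 0 H
  atom 18: O, bond orders sum to 2 (valence 2) → 0 H
  atom 19: C, bond orders sum to 1 (valence 4) → 3 H
  atom 20: aromatic c, 3 neighbours → 0 H
  atom 21: aromatic c, 2 neighbours → 1 H
  atom 22: C, bond orders sum to 4 (valence 4) → 0 H
  atom 23: N, bond orders sum to 3 (valence 3) → 0 H
Totals → C:16, H:10, N:2, O:5.

C16H10N2O5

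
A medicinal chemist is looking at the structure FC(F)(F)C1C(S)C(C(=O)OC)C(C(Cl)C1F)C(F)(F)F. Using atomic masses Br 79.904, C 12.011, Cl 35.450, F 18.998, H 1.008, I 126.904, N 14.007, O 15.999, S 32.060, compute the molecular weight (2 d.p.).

362.68 g/mol

First, the molecular formula is C10H10ClF7O2S (counting implicit H from valence).
  C: 10 × 12.011 = 120.110
  Cl: 1 × 35.450 = 35.450
  F: 7 × 18.998 = 132.986
  H: 10 × 1.008 = 10.080
  O: 2 × 15.999 = 31.998
  S: 1 × 32.060 = 32.060
Sum: 10×12.011 + 1×35.450 + 7×18.998 + 10×1.008 + 2×15.999 + 1×32.060 = 362.684 → 362.68 g/mol.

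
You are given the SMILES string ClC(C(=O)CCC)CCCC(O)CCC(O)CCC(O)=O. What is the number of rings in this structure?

0

In SMILES, each pair of matching ring-closure digits denotes one ring-closing bond; the number of such bonds equals the number of independent rings.
Ring-closure bonds here: 0.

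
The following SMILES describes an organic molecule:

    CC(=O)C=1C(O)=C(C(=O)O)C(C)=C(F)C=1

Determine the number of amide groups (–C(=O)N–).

Scan the SMILES for the amide motif — none present.
Groups that are present: 1 carboxylic acid, 1 hydroxyl, 1 ketone.

0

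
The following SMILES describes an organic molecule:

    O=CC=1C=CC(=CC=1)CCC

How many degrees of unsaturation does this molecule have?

Degree of unsaturation = (number of rings) + (number of π bonds).
Ring closures in the SMILES: 1.
π bonds: 4 double bonds (each 1 DoU) → 4 DoU from unsaturation.
Total DoU = 1 + 4 = 5.

5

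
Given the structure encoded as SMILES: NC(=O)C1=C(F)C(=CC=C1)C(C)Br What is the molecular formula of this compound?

C9H9BrFNO

Walk through each heavy atom and fill implicit hydrogens from standard valence (C 4, N 3, O 2, S 2, halogen 1):
  atom 1: N, bond orders sum to 1 (valence 3) → 2 H
  atom 2: C, bond orders sum to 4 (valence 4) → 0 H
  atom 3: O, bond orders sum to 2 (valence 2) → 0 H
  atom 4: C, bond orders sum to 4 (valence 4) → 0 H
  atom 5: C, bond orders sum to 4 (valence 4) → 0 H
  atom 6: F (halogen, monovalent) → 0 H
  atom 7: C, bond orders sum to 4 (valence 4) → 0 H
  atom 8: C, bond orders sum to 3 (valence 4) → 1 H
  atom 9: C, bond orders sum to 3 (valence 4) → 1 H
  atom 10: C, bond orders sum to 3 (valence 4) → 1 H
  atom 11: C, bond orders sum to 3 (valence 4) → 1 H
  atom 12: C, bond orders sum to 1 (valence 4) → 3 H
  atom 13: Br (halogen, monovalent) → 0 H
Totals → C:9, H:9, Br:1, F:1, N:1, O:1.
In Hill order: C9H9BrFNO.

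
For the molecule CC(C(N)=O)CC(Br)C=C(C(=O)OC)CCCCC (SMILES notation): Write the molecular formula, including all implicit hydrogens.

Walk through each heavy atom and fill implicit hydrogens from standard valence (C 4, N 3, O 2, S 2, halogen 1):
  atom 1: C, bond orders sum to 1 (valence 4) → 3 H
  atom 2: C, bond orders sum to 3 (valence 4) → 1 H
  atom 3: C, bond orders sum to 4 (valence 4) → 0 H
  atom 4: N, bond orders sum to 1 (valence 3) → 2 H
  atom 5: O, bond orders sum to 2 (valence 2) → 0 H
  atom 6: C, bond orders sum to 2 (valence 4) → 2 H
  atom 7: C, bond orders sum to 3 (valence 4) → 1 H
  atom 8: Br (halogen, monovalent) → 0 H
  atom 9: C, bond orders sum to 3 (valence 4) → 1 H
  atom 10: C, bond orders sum to 4 (valence 4) → 0 H
  atom 11: C, bond orders sum to 4 (valence 4) → 0 H
  atom 12: O, bond orders sum to 2 (valence 2) → 0 H
  atom 13: O, bond orders sum to 2 (valence 2) → 0 H
  atom 14: C, bond orders sum to 1 (valence 4) → 3 H
  atom 15: C, bond orders sum to 2 (valence 4) → 2 H
  atom 16: C, bond orders sum to 2 (valence 4) → 2 H
  atom 17: C, bond orders sum to 2 (valence 4) → 2 H
  atom 18: C, bond orders sum to 2 (valence 4) → 2 H
  atom 19: C, bond orders sum to 1 (valence 4) → 3 H
Totals → C:14, H:24, Br:1, N:1, O:3.
In Hill order: C14H24BrNO3.

C14H24BrNO3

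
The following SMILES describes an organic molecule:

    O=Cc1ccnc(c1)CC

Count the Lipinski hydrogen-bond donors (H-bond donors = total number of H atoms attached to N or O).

Donors: find every N or O and count the H atoms it carries.
  atom 1 (O): bond orders sum to 2 → 0 H
  atom 6 (N): bond orders sum to 3 → 0 H
Lipinski HBD = 0.

0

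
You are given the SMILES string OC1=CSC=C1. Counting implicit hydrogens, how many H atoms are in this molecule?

4

Walk through each heavy atom and fill implicit hydrogens from standard valence (C 4, N 3, O 2, S 2, halogen 1):
  atom 1: O, bond orders sum to 1 (valence 2) → 1 H
  atom 2: C, bond orders sum to 4 (valence 4) → 0 H
  atom 3: C, bond orders sum to 3 (valence 4) → 1 H
  atom 4: S, bond orders sum to 2 (valence 2) → 0 H
  atom 5: C, bond orders sum to 3 (valence 4) → 1 H
  atom 6: C, bond orders sum to 3 (valence 4) → 1 H
Total hydrogens: 4.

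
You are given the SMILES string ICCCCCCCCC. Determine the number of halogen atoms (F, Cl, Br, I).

1

Halogen atoms appear at heavy-atom position 1 (1×I).
Halogen count: 1.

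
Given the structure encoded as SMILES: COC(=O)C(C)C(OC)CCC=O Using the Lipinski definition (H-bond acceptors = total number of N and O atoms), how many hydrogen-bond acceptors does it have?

N atoms: 0; O atoms: 4.
Lipinski HBA = 0 + 4 = 4.

4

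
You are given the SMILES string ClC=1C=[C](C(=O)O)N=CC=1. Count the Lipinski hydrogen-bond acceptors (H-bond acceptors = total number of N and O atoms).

3

N atoms: 1; O atoms: 2.
Lipinski HBA = 1 + 2 = 3.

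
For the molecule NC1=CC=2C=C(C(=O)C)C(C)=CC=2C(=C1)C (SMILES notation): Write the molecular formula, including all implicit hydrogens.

C14H15NO

Walk through each heavy atom and fill implicit hydrogens from standard valence (C 4, N 3, O 2, S 2, halogen 1):
  atom 1: N, bond orders sum to 1 (valence 3) → 2 H
  atom 2: C, bond orders sum to 4 (valence 4) → 0 H
  atom 3: C, bond orders sum to 3 (valence 4) → 1 H
  atom 4: C, bond orders sum to 4 (valence 4) → 0 H
  atom 5: C, bond orders sum to 3 (valence 4) → 1 H
  atom 6: C, bond orders sum to 4 (valence 4) → 0 H
  atom 7: C, bond orders sum to 4 (valence 4) → 0 H
  atom 8: O, bond orders sum to 2 (valence 2) → 0 H
  atom 9: C, bond orders sum to 1 (valence 4) → 3 H
  atom 10: C, bond orders sum to 4 (valence 4) → 0 H
  atom 11: C, bond orders sum to 1 (valence 4) → 3 H
  atom 12: C, bond orders sum to 3 (valence 4) → 1 H
  atom 13: C, bond orders sum to 4 (valence 4) → 0 H
  atom 14: C, bond orders sum to 4 (valence 4) → 0 H
  atom 15: C, bond orders sum to 3 (valence 4) → 1 H
  atom 16: C, bond orders sum to 1 (valence 4) → 3 H
Totals → C:14, H:15, N:1, O:1.
In Hill order: C14H15NO.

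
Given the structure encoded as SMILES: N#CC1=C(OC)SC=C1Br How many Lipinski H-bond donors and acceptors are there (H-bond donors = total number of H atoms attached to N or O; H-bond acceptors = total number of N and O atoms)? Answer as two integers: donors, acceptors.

Donors: find every N or O and count the H atoms it carries.
  atom 1 (N): bond orders sum to 3 → 0 H
  atom 5 (O): bond orders sum to 2 → 0 H
Lipinski HBD = 0.
Acceptors: N atoms = 1, O atoms = 1 → HBA = 2.

0, 2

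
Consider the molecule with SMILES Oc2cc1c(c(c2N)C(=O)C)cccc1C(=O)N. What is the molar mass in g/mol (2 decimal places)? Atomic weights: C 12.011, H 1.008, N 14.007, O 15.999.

First, the molecular formula is C13H12N2O3 (counting implicit H from valence).
  C: 13 × 12.011 = 156.143
  H: 12 × 1.008 = 12.096
  N: 2 × 14.007 = 28.014
  O: 3 × 15.999 = 47.997
Sum: 13×12.011 + 12×1.008 + 2×14.007 + 3×15.999 = 244.250 → 244.25 g/mol.

244.25 g/mol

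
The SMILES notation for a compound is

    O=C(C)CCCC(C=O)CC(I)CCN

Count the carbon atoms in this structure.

Count every carbon token in the SMILES (each C, including those in ring-closure positions and inside branches).
Carbon count: 11.

11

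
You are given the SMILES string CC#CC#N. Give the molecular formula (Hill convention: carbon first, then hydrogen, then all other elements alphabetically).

C4H3N

Walk through each heavy atom and fill implicit hydrogens from standard valence (C 4, N 3, O 2, S 2, halogen 1):
  atom 1: C, bond orders sum to 1 (valence 4) → 3 H
  atom 2: C, bond orders sum to 4 (valence 4) → 0 H
  atom 3: C, bond orders sum to 4 (valence 4) → 0 H
  atom 4: C, bond orders sum to 4 (valence 4) → 0 H
  atom 5: N, bond orders sum to 3 (valence 3) → 0 H
Totals → C:4, H:3, N:1.
In Hill order: C4H3N.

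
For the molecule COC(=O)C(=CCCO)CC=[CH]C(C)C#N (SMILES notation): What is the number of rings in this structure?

In SMILES, each pair of matching ring-closure digits denotes one ring-closing bond; the number of such bonds equals the number of independent rings.
Ring-closure bonds here: 0.

0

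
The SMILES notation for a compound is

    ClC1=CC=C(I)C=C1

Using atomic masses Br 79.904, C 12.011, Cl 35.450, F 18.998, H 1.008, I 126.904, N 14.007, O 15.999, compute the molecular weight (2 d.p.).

First, the molecular formula is C6H4ClI (counting implicit H from valence).
  C: 6 × 12.011 = 72.066
  Cl: 1 × 35.450 = 35.450
  H: 4 × 1.008 = 4.032
  I: 1 × 126.904 = 126.904
Sum: 6×12.011 + 1×35.450 + 4×1.008 + 1×126.904 = 238.452 → 238.45 g/mol.

238.45 g/mol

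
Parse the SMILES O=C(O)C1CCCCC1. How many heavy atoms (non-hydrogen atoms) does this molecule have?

9

Every atom symbol written in the SMILES (organic subset) is one heavy atom; implicit H are not written.
Heavy atoms by element → C:7, O:2.
Total: 9.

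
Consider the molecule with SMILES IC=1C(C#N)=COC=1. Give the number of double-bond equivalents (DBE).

5

Degree of unsaturation = (number of rings) + (number of π bonds).
Ring closures in the SMILES: 1.
π bonds: 2 double bonds (each 1 DoU), 1 triple bond (each 2 DoU) → 4 DoU from unsaturation.
Total DoU = 1 + 4 = 5.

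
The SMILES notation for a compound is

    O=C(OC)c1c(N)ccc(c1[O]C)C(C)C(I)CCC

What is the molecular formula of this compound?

C15H22INO3

Walk through each heavy atom and fill implicit hydrogens from standard valence (C 4, N 3, O 2, S 2, halogen 1); for lowercase aromatic atoms, an aromatic c carries 1 H when it has two neighbours and 0 H with three, and aromatic n carries 0 H:
  atom 1: O, bond orders sum to 2 (valence 2) → 0 H
  atom 2: C, bond orders sum to 4 (valence 4) → 0 H
  atom 3: O, bond orders sum to 2 (valence 2) → 0 H
  atom 4: C, bond orders sum to 1 (valence 4) → 3 H
  atom 5: aromatic c, 3 neighbours → 0 H
  atom 6: aromatic c, 3 neighbours → 0 H
  atom 7: N, bond orders sum to 1 (valence 3) → 2 H
  atom 8: aromatic c, 2 neighbours → 1 H
  atom 9: aromatic c, 2 neighbours → 1 H
  atom 10: aromatic c, 3 neighbours → 0 H
  atom 11: aromatic c, 3 neighbours → 0 H
  atom 12: O with explicit H count 0
  atom 13: C, bond orders sum to 1 (valence 4) → 3 H
  atom 14: C, bond orders sum to 3 (valence 4) → 1 H
  atom 15: C, bond orders sum to 1 (valence 4) → 3 H
  atom 16: C, bond orders sum to 3 (valence 4) → 1 H
  atom 17: I (halogen, monovalent) → 0 H
  atom 18: C, bond orders sum to 2 (valence 4) → 2 H
  atom 19: C, bond orders sum to 2 (valence 4) → 2 H
  atom 20: C, bond orders sum to 1 (valence 4) → 3 H
Totals → C:15, H:22, I:1, N:1, O:3.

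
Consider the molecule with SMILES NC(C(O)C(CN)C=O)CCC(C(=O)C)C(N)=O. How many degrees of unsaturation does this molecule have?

3

Degree of unsaturation = (number of rings) + (number of π bonds).
Ring closures in the SMILES: 0.
π bonds: 3 double bonds (each 1 DoU) → 3 DoU from unsaturation.
Total DoU = 0 + 3 = 3.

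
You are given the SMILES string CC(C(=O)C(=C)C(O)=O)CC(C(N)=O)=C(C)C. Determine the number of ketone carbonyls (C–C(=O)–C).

1

The ketone motif appears at heavy-atom position 3 in the SMILES.
Other groups present: 2 alkene, 1 amide, 1 carboxylic acid.
Ketone count: 1.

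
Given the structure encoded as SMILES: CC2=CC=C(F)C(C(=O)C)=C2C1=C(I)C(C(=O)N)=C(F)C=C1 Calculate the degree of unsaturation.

Molecular formula: C16H12F2INO2.
DoU = (2C + 2 + N − H − X) / 2, where X is the halogen count and O/S are ignored.
    = (2·16 + 2 + 1 − 12 − 3) / 2 = 20 / 2 = 10.

10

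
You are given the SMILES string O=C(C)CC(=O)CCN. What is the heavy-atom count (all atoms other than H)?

9

Every atom symbol written in the SMILES (organic subset) is one heavy atom; implicit H are not written.
Heavy atoms by element → C:6, N:1, O:2.
Total: 9.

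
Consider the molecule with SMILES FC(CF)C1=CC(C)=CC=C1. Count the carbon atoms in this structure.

9

Count every carbon token in the SMILES (each C, including those in ring-closure positions and inside branches).
Carbon count: 9.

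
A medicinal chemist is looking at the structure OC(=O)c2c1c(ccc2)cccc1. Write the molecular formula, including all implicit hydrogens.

C11H8O2

Walk through each heavy atom and fill implicit hydrogens from standard valence (C 4, N 3, O 2, S 2, halogen 1); for lowercase aromatic atoms, an aromatic c carries 1 H when it has two neighbours and 0 H with three, and aromatic n carries 0 H:
  atom 1: O, bond orders sum to 1 (valence 2) → 1 H
  atom 2: C, bond orders sum to 4 (valence 4) → 0 H
  atom 3: O, bond orders sum to 2 (valence 2) → 0 H
  atom 4: aromatic c, 3 neighbours → 0 H
  atom 5: aromatic c, 3 neighbours → 0 H
  atom 6: aromatic c, 3 neighbours → 0 H
  atom 7: aromatic c, 2 neighbours → 1 H
  atom 8: aromatic c, 2 neighbours → 1 H
  atom 9: aromatic c, 2 neighbours → 1 H
  atom 10: aromatic c, 2 neighbours → 1 H
  atom 11: aromatic c, 2 neighbours → 1 H
  atom 12: aromatic c, 2 neighbours → 1 H
  atom 13: aromatic c, 2 neighbours → 1 H
Totals → C:11, H:8, O:2.
In Hill order: C11H8O2.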